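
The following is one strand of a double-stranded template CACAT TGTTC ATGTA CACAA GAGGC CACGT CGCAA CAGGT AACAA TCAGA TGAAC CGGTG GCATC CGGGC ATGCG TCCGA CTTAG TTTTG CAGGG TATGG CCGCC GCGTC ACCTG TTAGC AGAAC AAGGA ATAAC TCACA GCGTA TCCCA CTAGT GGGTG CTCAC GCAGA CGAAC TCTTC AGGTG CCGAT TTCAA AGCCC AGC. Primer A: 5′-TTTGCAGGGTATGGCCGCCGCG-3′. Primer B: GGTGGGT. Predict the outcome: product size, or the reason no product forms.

Primer B (GGTGGGT) does not match the top strand, and its reverse complement ACCCACC does not match either.
With no annealing site for primer B, no amplification occurs.

No product — primer B has no binding site in the template.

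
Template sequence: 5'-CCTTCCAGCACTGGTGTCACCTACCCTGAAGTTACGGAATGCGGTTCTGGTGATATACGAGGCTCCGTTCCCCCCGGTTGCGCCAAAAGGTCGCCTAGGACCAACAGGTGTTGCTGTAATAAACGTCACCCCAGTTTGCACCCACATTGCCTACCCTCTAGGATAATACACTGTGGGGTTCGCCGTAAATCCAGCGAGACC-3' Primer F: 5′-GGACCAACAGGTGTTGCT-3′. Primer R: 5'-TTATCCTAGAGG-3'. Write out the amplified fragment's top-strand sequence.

5'-GGACCAACAGGTGTTGCTGTAATAAACGTCACCCCAGTTTGCACCCACATTGCCTACCCTCTAGGATAA-3'

Scanning the template, GGACCAACAGGTGTTGCT occurs at positions 98–115; this primer anneals to the bottom strand there with its 3' end pointing downstream.
Reverse complement of the reverse primer: CCTCTAGGATAA. This occurs on the top strand at positions 155–166.
The product is the template from position 98 through 166 (69 bp).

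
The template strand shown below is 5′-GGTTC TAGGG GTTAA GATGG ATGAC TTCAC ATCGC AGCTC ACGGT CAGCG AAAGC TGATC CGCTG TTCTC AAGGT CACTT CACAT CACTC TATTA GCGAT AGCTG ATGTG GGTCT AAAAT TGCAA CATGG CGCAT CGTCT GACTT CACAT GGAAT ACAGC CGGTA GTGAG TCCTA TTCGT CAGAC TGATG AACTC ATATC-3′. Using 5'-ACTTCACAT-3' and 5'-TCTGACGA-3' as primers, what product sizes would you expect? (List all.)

The forward primer ACTTCACAT matches the top strand at positions 24–32, 77–85, 142–150.
The reverse primer's reverse complement is TCGTCAGA, matching at positions 177–184.
Each forward site pairs with the reverse site to give a product ending at position 184: sizes 161, 108, 43 bp.

161 bp, 108 bp, 43 bp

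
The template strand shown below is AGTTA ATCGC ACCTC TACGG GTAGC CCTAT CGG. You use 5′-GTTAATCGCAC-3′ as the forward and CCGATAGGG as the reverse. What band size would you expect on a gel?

32 bp

Scanning the template, GTTAATCGCAC occurs at positions 2–12; this primer anneals to the bottom strand there with its 3' end pointing downstream.
Taking the reverse complement of CCGATAGGG gives CCCTATCGG, found at positions 25–33 on the template; the primer anneals here to the top strand with its 3' end pointing upstream.
Product length = (reverse-primer end) − (forward-primer start) + 1 = 33 − 2 + 1 = 32 bp.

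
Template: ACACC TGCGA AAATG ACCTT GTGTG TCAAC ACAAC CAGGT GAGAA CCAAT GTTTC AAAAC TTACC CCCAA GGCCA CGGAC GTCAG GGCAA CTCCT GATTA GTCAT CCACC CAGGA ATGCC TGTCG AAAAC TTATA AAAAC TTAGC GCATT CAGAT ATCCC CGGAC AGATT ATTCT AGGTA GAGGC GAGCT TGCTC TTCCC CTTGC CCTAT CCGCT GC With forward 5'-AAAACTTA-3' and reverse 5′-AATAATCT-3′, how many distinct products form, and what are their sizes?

The forward primer AAAACTTA matches the top strand at positions 56–63, 126–133, 136–143.
The reverse primer's reverse complement is AGATTATT, matching at positions 166–173.
Each forward site pairs with the reverse site to give a product ending at position 173: sizes 118, 48, 38 bp.

Three products: 118 bp, 48 bp, 38 bp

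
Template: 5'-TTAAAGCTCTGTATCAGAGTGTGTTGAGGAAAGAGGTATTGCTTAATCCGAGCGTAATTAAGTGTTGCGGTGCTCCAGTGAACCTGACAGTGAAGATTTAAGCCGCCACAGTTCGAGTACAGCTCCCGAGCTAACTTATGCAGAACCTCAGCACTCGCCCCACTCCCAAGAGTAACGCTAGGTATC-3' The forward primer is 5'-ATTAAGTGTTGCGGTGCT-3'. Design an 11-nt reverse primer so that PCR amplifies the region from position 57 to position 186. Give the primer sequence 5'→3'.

5'-GATACCTAGCG-3'

The product's 3' end on the top strand is position 186.
The reverse primer anneals to the top strand over positions 176–186, i.e. to CGCTAGGTATC.
Its sequence written 5'→3' is the reverse complement: GATACCTAGCG.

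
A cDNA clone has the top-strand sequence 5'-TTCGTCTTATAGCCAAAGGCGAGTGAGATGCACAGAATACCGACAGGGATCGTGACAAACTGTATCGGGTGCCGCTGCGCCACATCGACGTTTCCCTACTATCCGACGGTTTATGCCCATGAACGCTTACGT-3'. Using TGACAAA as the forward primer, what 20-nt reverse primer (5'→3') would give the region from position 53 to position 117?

5'-GGCATAAACCGTCGGATAGT-3'

The product's 3' end on the top strand is position 117.
The reverse primer anneals to the top strand over positions 98–117, i.e. to ACTATCCGACGGTTTATGCC.
Its sequence written 5'→3' is the reverse complement: GGCATAAACCGTCGGATAGT.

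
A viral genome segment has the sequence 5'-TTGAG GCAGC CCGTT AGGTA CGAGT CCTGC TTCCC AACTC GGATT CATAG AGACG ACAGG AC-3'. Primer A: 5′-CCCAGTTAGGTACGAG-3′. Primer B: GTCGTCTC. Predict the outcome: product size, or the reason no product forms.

No product — primer A has no binding site in the template.

Primer A (CCCAGTTAGGTACGAG) does not match the top strand, and its reverse complement CTCGTACCTAACTGGG does not match either.
With no annealing site for primer A, no amplification occurs.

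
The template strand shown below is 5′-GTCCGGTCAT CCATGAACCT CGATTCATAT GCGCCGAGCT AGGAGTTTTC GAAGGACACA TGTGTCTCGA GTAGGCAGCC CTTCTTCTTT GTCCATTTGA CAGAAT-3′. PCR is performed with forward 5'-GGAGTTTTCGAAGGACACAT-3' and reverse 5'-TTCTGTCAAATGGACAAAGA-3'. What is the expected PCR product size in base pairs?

64 bp

Scanning the template, GGAGTTTTCGAAGGACACAT occurs at positions 42–61; this primer anneals to the bottom strand there with its 3' end pointing downstream.
The reverse primer's reverse complement is TCTTTGTCCATTTGACAGAA, which matches the template at positions 86–105.
Amplicon spans positions 42–105: 64 bp.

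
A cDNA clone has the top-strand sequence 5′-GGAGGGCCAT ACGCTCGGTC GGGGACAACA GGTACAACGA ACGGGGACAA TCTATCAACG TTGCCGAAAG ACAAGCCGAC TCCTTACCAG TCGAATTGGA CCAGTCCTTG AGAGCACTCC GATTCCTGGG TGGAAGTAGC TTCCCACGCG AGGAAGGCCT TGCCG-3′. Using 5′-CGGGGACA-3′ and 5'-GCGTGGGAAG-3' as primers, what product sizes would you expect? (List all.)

The forward primer CGGGGACA matches the top strand at positions 20–27, 42–49.
The reverse primer's reverse complement is CTTCCCACGC, matching at positions 140–149.
Each forward site pairs with the reverse site to give a product ending at position 149: sizes 130, 108 bp.

130 bp, 108 bp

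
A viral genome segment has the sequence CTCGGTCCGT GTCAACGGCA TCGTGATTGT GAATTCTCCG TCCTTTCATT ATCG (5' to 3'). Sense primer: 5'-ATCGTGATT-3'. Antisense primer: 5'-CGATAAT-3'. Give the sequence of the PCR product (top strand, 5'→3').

Scanning the template, ATCGTGATT occurs at positions 20–28; this primer anneals to the bottom strand there with its 3' end pointing downstream.
The reverse primer's reverse complement is ATTATCG, which matches the template at positions 48–54.
The product is the template from position 20 through 54 (35 bp).

5'-ATCGTGATTGTGAATTCTCCGTCCTTTCATTATCG-3'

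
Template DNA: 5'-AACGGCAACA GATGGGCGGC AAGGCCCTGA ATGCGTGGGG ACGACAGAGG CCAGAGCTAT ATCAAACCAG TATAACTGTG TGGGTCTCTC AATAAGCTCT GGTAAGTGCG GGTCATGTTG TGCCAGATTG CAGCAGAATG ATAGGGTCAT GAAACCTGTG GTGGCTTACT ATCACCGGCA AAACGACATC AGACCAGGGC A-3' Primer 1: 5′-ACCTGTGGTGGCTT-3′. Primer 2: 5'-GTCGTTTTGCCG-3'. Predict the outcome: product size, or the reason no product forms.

Yes — a 34 bp product.

Primer 1 (ACCTGTGGTGGCTT) matches the top strand at positions 154–167; it acts as a forward primer.
Primer 2's reverse complement is CGGCAAAACGAC, matching the top strand at positions 176–187; it acts as a reverse primer.
The 3' ends face each other across positions 154–187, giving a 34 bp product.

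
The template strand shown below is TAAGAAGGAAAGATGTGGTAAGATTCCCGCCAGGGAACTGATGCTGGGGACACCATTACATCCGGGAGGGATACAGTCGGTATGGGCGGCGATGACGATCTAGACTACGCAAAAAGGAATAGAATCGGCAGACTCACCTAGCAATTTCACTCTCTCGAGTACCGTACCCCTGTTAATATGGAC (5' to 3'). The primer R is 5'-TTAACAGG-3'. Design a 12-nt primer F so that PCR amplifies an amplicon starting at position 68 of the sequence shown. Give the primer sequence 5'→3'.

5'-GGGATACAGTCG-3'

The reverse primer's reverse complement CCTGTTAA matches the template at positions 169–176; the product starts at position 68.
The forward primer is identical to the top strand over positions 68–79: GGGATACAGTCG.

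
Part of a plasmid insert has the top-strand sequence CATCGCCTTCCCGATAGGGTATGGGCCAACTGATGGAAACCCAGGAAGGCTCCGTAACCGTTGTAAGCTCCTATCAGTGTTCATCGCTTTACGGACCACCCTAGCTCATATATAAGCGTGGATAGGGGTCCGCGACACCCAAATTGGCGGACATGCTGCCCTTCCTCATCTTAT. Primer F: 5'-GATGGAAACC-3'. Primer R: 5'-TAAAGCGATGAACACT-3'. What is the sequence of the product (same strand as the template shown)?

5'-GATGGAAACCCAGGAAGGCTCCGTAACCGTTGTAAGCTCCTATCAGTGTTCATCGCTTTA-3'

Scanning the template, GATGGAAACC occurs at positions 32–41; this primer anneals to the bottom strand there with its 3' end pointing downstream.
Taking the reverse complement of TAAAGCGATGAACACT gives AGTGTTCATCGCTTTA, found at positions 76–91 on the template; the primer anneals here to the top strand with its 3' end pointing upstream.
The product is the template from position 32 through 91 (60 bp).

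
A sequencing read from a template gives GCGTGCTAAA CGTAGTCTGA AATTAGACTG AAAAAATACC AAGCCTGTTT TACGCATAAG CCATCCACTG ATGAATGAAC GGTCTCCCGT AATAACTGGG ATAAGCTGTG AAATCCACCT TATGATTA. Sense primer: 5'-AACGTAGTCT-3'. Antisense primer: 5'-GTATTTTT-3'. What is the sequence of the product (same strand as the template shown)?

The forward primer matches the template at positions 9–18.
Taking the reverse complement of GTATTTTT gives AAAAATAC, found at positions 32–39 on the template; the primer anneals here to the top strand with its 3' end pointing upstream.
The product is the template from position 9 through 39 (31 bp).

5'-AACGTAGTCTGAAATTAGACTGAAAAAATAC-3'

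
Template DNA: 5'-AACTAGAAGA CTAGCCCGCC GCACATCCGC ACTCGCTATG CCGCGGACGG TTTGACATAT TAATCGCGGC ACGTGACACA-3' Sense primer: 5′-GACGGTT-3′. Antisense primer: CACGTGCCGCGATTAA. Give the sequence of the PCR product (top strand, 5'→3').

5'-GACGGTTTGACATATTAATCGCGGCACGTG-3'

Scanning the template, GACGGTT occurs at positions 46–52; this primer anneals to the bottom strand there with its 3' end pointing downstream.
Reverse complement of the reverse primer: TTAATCGCGGCACGTG. This occurs on the top strand at positions 60–75.
The product is the template from position 46 through 75 (30 bp).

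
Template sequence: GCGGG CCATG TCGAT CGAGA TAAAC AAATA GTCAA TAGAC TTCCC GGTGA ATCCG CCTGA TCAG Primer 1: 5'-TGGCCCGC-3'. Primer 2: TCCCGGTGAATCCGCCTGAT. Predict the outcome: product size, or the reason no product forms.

Primer 1 (TGGCCCGC) has reverse complement GCGGGCCA, which matches the top strand at positions 1–8; primer 1 anneals to the top strand there with its 3' end pointing upstream toward position 1.
Primer 2 (TCCCGGTGAATCCGCCTGAT) matches the top strand directly at positions 42–61; it anneals to the bottom strand with its 3' end pointing downstream toward position 61.
The 3' ends diverge (primer 1 extends toward position 1, primer 2 toward position 64), so the primers never converge on a shared product.

No product — the primers' 3' ends point away from each other.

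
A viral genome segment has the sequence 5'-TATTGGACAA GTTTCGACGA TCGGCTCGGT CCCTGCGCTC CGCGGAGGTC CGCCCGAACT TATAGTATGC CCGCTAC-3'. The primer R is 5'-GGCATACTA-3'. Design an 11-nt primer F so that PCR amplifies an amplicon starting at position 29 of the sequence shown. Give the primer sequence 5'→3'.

The reverse primer's reverse complement TAGTATGCC matches the template at positions 63–71; the product starts at position 29.
The forward primer is identical to the top strand over positions 29–39: GTCCCTGCGCT.

5'-GTCCCTGCGCT-3'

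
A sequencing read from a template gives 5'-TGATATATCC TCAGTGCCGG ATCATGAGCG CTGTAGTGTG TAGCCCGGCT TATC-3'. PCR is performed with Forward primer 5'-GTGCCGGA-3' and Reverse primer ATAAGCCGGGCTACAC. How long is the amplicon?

40 bp

Forward primer GTGCCGGA is found on the top strand at positions 14–21.
The reverse primer's reverse complement is GTGTAGCCCGGCTTAT, which matches the template at positions 38–53.
Product length = (reverse-primer end) − (forward-primer start) + 1 = 53 − 14 + 1 = 40 bp.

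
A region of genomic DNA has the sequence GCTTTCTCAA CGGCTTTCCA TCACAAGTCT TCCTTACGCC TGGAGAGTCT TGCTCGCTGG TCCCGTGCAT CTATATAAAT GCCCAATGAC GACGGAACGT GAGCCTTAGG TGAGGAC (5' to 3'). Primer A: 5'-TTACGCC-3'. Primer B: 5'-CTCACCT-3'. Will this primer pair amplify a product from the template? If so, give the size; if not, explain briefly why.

Yes — an 81 bp product.

Primer A (TTACGCC) matches the top strand at positions 34–40; it acts as a forward primer.
Primer B's reverse complement is AGGTGAG, matching the top strand at positions 108–114; it acts as a reverse primer.
The 3' ends face each other across positions 34–114, giving an 81 bp product.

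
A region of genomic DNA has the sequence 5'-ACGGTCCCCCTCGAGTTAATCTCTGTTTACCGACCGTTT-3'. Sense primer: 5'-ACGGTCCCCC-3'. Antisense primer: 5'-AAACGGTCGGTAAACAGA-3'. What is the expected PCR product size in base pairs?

39 bp

The forward primer matches the template at positions 1–10.
The reverse primer's reverse complement is TCTGTTTACCGACCGTTT, which matches the template at positions 22–39.
Product length = (reverse-primer end) − (forward-primer start) + 1 = 39 − 1 + 1 = 39 bp.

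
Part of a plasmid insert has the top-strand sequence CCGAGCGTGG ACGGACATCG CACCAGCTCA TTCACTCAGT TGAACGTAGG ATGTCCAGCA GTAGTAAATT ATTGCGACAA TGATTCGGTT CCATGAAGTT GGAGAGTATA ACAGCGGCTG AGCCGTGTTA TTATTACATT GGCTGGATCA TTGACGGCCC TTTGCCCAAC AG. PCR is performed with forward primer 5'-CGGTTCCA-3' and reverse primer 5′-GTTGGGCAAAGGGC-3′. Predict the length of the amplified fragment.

Forward primer CGGTTCCA is found on the top strand at positions 86–93.
Taking the reverse complement of GTTGGGCAAAGGGC gives GCCCTTTGCCCAAC, found at positions 157–170 on the template; the primer anneals here to the top strand with its 3' end pointing upstream.
Product length = (reverse-primer end) − (forward-primer start) + 1 = 170 − 86 + 1 = 85 bp.

85 bp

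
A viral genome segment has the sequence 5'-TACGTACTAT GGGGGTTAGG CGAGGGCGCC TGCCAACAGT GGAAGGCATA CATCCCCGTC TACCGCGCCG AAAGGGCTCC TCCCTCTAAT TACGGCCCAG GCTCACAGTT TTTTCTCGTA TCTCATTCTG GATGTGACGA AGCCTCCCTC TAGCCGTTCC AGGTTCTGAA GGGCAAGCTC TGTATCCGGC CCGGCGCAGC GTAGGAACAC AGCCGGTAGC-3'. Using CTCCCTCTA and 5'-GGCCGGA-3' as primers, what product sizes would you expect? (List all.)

The forward primer CTCCCTCTA matches the top strand at positions 80–88, 144–152.
The reverse primer's reverse complement is TCCGGCC, matching at positions 185–191.
Each forward site pairs with the reverse site to give a product ending at position 191: sizes 112, 48 bp.

112 bp, 48 bp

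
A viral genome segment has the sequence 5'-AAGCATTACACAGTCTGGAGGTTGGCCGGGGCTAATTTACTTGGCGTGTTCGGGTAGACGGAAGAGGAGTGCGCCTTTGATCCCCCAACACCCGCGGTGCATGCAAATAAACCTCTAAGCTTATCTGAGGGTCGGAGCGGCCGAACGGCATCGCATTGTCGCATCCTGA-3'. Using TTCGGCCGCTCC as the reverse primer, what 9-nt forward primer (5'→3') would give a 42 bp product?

The reverse primer's reverse complement GGAGCGGCCGAA matches the template at positions 134–145, so the product ends at position 145.
A 42 bp product then starts at position 145 − 42 + 1 = 104.
The forward primer is identical to the top strand there: CAAATAAAC.

5'-CAAATAAAC-3'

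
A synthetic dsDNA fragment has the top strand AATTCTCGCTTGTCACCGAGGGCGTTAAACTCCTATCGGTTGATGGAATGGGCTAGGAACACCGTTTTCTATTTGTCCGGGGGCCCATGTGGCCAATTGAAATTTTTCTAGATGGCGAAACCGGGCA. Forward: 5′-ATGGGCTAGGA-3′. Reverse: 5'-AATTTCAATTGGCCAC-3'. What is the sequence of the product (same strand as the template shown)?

The forward primer matches the template at positions 48–58.
Taking the reverse complement of AATTTCAATTGGCCAC gives GTGGCCAATTGAAATT, found at positions 89–104 on the template; the primer anneals here to the top strand with its 3' end pointing upstream.
The product is the template from position 48 through 104 (57 bp).

5'-ATGGGCTAGGAACACCGTTTTCTATTTGTCCGGGGGCCCATGTGGCCAATTGAAATT-3'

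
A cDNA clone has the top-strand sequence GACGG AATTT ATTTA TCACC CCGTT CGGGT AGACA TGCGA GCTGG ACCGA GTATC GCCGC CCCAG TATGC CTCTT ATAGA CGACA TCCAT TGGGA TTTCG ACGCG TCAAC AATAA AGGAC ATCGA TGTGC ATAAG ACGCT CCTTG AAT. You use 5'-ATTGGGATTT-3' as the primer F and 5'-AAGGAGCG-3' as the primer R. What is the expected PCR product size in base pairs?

56 bp

The forward primer matches the template at positions 89–98.
Taking the reverse complement of AAGGAGCG gives CGCTCCTT, found at positions 137–144 on the template; the primer anneals here to the top strand with its 3' end pointing upstream.
Product length = (reverse-primer end) − (forward-primer start) + 1 = 144 − 89 + 1 = 56 bp.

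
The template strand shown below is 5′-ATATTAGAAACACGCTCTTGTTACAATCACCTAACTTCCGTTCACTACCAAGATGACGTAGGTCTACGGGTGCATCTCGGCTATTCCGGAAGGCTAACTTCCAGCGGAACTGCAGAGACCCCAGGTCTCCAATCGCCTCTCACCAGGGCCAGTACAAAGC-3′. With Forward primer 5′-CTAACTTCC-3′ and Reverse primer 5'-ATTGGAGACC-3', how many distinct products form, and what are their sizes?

The forward primer CTAACTTCC matches the top strand at positions 31–39, 94–102.
The reverse primer's reverse complement is GGTCTCCAAT, matching at positions 124–133.
Each forward site pairs with the reverse site to give a product ending at position 133: sizes 103, 40 bp.

Two products: 103 bp, 40 bp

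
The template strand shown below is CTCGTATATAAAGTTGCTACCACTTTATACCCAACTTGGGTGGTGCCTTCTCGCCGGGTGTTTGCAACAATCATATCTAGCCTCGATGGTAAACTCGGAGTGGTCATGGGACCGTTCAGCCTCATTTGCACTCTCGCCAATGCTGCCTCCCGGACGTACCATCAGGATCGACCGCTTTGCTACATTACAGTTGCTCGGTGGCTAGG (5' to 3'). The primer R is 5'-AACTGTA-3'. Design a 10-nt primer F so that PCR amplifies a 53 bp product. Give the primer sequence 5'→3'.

The reverse primer's reverse complement TACAGTT matches the template at positions 186–192, so the product ends at position 192.
A 53 bp product then starts at position 192 − 53 + 1 = 140.
The forward primer is identical to the top strand there: ATGCTGCCTC.

5'-ATGCTGCCTC-3'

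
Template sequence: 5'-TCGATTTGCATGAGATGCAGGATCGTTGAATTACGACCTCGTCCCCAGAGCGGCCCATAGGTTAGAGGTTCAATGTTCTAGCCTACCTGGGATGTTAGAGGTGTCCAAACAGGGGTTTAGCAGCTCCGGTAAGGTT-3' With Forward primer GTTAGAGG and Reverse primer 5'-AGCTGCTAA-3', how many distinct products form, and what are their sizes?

Two products: 65 bp, 32 bp

The forward primer GTTAGAGG matches the top strand at positions 61–68, 94–101.
The reverse primer's reverse complement is TTAGCAGCT, matching at positions 117–125.
Each forward site pairs with the reverse site to give a product ending at position 125: sizes 65, 32 bp.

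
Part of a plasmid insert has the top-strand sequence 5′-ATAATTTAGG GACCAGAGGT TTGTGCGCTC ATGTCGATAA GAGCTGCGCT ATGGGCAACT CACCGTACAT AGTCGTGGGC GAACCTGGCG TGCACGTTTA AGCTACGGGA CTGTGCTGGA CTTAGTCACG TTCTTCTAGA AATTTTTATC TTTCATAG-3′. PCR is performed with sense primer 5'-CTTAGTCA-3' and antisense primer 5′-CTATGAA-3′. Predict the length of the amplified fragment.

38 bp

Forward primer CTTAGTCA is found on the top strand at positions 121–128.
Reverse complement of the reverse primer: TTCATAG. This occurs on the top strand at positions 152–158.
Product length = (reverse-primer end) − (forward-primer start) + 1 = 158 − 121 + 1 = 38 bp.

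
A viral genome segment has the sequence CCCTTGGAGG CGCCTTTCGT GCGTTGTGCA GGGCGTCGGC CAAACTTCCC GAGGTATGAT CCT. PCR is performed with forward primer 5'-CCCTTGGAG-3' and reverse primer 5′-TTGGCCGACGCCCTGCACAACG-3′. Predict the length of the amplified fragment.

43 bp

The forward primer matches the template at positions 1–9.
Taking the reverse complement of TTGGCCGACGCCCTGCACAACG gives CGTTGTGCAGGGCGTCGGCCAA, found at positions 22–43 on the template; the primer anneals here to the top strand with its 3' end pointing upstream.
The product runs from position 1 to position 43, so its length is 43 − 1 + 1 = 43 bp.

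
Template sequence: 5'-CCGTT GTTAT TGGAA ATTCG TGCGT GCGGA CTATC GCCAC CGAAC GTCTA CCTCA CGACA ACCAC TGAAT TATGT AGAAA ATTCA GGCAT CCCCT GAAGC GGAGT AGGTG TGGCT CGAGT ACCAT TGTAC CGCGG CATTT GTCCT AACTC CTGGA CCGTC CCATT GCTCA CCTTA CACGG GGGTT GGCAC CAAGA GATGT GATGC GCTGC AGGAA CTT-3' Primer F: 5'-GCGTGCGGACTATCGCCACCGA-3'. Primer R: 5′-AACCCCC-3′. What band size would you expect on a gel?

164 bp

Forward primer GCGTGCGGACTATCGCCACCGA is found on the top strand at positions 22–43.
Reverse complement of the reverse primer: GGGGGTT. This occurs on the top strand at positions 179–185.
The product runs from position 22 to position 185, so its length is 185 − 22 + 1 = 164 bp.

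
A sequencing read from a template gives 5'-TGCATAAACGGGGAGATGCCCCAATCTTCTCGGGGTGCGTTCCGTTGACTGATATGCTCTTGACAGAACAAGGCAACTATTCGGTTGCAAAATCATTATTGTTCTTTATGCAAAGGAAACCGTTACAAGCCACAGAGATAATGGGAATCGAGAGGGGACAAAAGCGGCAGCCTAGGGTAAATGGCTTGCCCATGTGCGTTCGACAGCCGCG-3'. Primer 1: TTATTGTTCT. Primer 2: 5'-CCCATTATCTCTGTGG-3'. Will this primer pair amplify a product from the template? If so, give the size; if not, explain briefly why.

Yes — a 50 bp product.

Primer 1 (TTATTGTTCT) matches the top strand at positions 96–105; it acts as a forward primer.
Primer 2's reverse complement is CCACAGAGATAATGGG, matching the top strand at positions 130–145; it acts as a reverse primer.
The 3' ends face each other across positions 96–145, giving a 50 bp product.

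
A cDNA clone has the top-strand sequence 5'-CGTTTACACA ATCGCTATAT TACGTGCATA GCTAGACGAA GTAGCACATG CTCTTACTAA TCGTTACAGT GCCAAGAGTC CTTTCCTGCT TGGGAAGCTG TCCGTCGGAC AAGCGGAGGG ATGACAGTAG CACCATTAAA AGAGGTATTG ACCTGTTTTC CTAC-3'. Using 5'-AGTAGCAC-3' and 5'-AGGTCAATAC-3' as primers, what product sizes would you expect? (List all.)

The forward primer AGTAGCAC matches the top strand at positions 40–47, 126–133.
The reverse primer's reverse complement is GTATTGACCT, matching at positions 145–154.
Each forward site pairs with the reverse site to give a product ending at position 154: sizes 115, 29 bp.

115 bp, 29 bp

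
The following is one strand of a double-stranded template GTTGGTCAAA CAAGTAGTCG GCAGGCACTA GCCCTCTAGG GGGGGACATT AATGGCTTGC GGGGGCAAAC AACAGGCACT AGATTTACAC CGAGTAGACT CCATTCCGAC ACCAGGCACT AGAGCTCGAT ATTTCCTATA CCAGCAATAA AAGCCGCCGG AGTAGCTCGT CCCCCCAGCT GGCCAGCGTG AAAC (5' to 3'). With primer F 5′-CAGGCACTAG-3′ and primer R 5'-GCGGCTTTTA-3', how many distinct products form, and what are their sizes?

The forward primer CAGGCACTAG matches the top strand at positions 22–31, 73–82, 113–122.
The reverse primer's reverse complement is TAAAAGCCGC, matching at positions 148–157.
Each forward site pairs with the reverse site to give a product ending at position 157: sizes 136, 85, 45 bp.

Three products: 136 bp, 85 bp, 45 bp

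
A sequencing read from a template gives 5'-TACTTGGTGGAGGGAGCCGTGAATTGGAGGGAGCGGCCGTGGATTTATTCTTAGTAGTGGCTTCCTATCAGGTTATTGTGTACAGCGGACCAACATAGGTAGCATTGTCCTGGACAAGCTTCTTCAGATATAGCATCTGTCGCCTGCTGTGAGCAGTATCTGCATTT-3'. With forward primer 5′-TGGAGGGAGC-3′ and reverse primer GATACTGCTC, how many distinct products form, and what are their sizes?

The forward primer TGGAGGGAGC matches the top strand at positions 8–17, 25–34.
The reverse primer's reverse complement is GAGCAGTATC, matching at positions 151–160.
Each forward site pairs with the reverse site to give a product ending at position 160: sizes 153, 136 bp.

Two products: 153 bp, 136 bp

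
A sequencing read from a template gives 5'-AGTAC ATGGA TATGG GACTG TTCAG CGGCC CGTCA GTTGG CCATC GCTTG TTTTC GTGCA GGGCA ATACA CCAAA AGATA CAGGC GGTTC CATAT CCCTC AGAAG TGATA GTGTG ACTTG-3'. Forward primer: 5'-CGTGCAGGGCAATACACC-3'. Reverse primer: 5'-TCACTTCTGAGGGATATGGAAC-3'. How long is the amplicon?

The forward primer matches the template at positions 55–72.
Reverse complement of the reverse primer: GTTCCATATCCCTCAGAAGTGA. This occurs on the top strand at positions 87–108.
The product runs from position 55 to position 108, so its length is 108 − 55 + 1 = 54 bp.

54 bp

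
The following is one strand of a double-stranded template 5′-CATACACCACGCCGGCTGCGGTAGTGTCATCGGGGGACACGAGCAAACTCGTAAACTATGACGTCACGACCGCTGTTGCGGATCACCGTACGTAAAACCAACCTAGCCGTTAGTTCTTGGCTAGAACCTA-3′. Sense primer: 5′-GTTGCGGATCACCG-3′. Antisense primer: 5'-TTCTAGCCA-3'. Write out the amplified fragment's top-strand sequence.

Forward primer GTTGCGGATCACCG is found on the top strand at positions 75–88.
The reverse primer's reverse complement is TGGCTAGAA, which matches the template at positions 118–126.
The product is the template from position 75 through 126 (52 bp).

5'-GTTGCGGATCACCGTACGTAAAACCAACCTAGCCGTTAGTTCTTGGCTAGAA-3'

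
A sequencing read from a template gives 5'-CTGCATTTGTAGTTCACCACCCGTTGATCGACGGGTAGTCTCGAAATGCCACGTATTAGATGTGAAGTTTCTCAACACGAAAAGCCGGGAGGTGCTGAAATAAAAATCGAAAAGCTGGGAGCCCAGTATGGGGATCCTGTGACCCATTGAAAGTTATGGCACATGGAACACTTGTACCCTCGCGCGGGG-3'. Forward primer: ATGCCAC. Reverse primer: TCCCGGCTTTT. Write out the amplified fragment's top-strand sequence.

5'-ATGCCACGTATTAGATGTGAAGTTTCTCAACACGAAAAGCCGGGA-3'

Forward primer ATGCCAC is found on the top strand at positions 46–52.
The reverse primer's reverse complement is AAAAGCCGGGA, which matches the template at positions 80–90.
The product is the template from position 46 through 90 (45 bp).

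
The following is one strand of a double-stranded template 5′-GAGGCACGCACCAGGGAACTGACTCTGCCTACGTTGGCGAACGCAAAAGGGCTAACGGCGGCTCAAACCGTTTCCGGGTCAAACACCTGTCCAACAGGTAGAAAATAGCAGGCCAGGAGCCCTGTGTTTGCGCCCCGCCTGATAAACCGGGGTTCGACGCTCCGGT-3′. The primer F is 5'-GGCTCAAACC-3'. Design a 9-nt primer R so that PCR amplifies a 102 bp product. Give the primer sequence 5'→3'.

5'-AGCGTCGAA-3'

The forward primer binds at positions 60–69, so a 102 bp product ends at position 60 + 102 − 1 = 161.
The reverse primer anneals to the top strand over positions 153–161, i.e. to TTCGACGCT.
Its sequence written 5'→3' is the reverse complement: AGCGTCGAA.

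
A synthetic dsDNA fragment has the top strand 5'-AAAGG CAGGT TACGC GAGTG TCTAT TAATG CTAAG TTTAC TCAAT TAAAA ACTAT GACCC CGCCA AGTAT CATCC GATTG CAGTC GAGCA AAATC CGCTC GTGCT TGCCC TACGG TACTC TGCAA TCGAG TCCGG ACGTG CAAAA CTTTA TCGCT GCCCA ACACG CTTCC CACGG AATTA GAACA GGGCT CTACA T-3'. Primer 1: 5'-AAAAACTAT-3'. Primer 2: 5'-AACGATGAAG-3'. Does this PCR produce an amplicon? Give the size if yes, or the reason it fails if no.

No product — primer 2 has no binding site in the template.

Primer 2 (AACGATGAAG) does not match the top strand, and its reverse complement CTTCATCGTT does not match either.
With no annealing site for primer 2, no amplification occurs.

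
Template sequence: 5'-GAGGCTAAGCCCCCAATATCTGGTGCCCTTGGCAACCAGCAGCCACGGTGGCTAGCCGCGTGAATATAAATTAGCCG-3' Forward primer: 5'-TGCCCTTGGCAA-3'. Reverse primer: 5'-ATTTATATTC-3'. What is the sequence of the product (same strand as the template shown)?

5'-TGCCCTTGGCAACCAGCAGCCACGGTGGCTAGCCGCGTGAATATAAAT-3'

Scanning the template, TGCCCTTGGCAA occurs at positions 24–35; this primer anneals to the bottom strand there with its 3' end pointing downstream.
Taking the reverse complement of ATTTATATTC gives GAATATAAAT, found at positions 62–71 on the template; the primer anneals here to the top strand with its 3' end pointing upstream.
The product is the template from position 24 through 71 (48 bp).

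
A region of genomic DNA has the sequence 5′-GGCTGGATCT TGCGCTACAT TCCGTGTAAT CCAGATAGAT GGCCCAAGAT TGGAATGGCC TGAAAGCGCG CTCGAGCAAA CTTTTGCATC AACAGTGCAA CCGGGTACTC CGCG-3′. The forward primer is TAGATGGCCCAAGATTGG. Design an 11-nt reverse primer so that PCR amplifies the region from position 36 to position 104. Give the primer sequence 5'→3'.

5'-CCGGTTGCACT-3'

The product's 3' end on the top strand is position 104.
The reverse primer anneals to the top strand over positions 94–104, i.e. to AGTGCAACCGG.
Its sequence written 5'→3' is the reverse complement: CCGGTTGCACT.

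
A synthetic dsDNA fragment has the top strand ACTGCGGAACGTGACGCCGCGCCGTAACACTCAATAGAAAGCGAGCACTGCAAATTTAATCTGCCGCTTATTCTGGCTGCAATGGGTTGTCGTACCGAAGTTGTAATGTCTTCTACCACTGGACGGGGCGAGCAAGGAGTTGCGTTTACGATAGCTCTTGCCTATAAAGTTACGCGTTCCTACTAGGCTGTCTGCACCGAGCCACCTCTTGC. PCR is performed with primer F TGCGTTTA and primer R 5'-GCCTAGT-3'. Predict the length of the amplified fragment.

48 bp

Forward primer TGCGTTTA is found on the top strand at positions 141–148.
The reverse primer's reverse complement is ACTAGGC, which matches the template at positions 182–188.
Amplicon spans positions 141–188: 48 bp.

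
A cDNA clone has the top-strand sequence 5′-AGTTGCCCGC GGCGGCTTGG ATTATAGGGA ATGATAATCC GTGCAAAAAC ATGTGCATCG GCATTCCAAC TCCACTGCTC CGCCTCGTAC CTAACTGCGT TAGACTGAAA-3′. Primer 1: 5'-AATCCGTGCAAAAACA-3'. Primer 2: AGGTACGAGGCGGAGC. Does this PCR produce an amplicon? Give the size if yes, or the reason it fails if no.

Primer 1 (AATCCGTGCAAAAACA) matches the top strand at positions 36–51; it acts as a forward primer.
Primer 2's reverse complement is GCTCCGCCTCGTACCT, matching the top strand at positions 77–92; it acts as a reverse primer.
The 3' ends face each other across positions 36–92, giving a 57 bp product.

Yes — a 57 bp product.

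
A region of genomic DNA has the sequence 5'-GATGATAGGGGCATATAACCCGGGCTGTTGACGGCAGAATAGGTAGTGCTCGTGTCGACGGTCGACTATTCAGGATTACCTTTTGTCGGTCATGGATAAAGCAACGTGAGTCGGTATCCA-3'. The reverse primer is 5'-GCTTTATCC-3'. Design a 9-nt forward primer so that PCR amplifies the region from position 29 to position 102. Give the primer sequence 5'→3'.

The reverse primer's reverse complement GGATAAAGC matches the template at positions 94–102; the product starts at position 29.
The forward primer is identical to the top strand over positions 29–37: TGACGGCAG.

5'-TGACGGCAG-3'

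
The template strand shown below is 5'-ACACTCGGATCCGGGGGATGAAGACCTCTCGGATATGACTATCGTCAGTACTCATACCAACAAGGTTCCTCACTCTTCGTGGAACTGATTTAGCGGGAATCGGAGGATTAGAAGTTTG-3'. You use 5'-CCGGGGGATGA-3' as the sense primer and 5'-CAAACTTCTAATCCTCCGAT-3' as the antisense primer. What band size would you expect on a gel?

108 bp

Scanning the template, CCGGGGGATGA occurs at positions 11–21; this primer anneals to the bottom strand there with its 3' end pointing downstream.
The reverse primer's reverse complement is ATCGGAGGATTAGAAGTTTG, which matches the template at positions 99–118.
Amplicon spans positions 11–118: 108 bp.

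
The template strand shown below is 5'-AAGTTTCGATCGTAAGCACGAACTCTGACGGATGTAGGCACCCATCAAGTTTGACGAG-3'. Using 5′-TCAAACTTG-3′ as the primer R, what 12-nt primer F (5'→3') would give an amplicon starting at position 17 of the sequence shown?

5'-CACGAACTCTGA-3'

The reverse primer's reverse complement CAAGTTTGA matches the template at positions 46–54; the product starts at position 17.
The forward primer is identical to the top strand over positions 17–28: CACGAACTCTGA.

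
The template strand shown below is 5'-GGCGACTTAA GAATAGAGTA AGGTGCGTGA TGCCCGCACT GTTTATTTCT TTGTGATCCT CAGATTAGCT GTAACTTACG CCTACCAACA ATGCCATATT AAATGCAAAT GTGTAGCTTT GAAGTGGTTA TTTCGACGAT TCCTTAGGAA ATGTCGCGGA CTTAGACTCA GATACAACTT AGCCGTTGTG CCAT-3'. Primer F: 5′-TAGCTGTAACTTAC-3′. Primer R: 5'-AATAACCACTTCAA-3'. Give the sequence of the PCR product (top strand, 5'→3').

Scanning the template, TAGCTGTAACTTAC occurs at positions 66–79; this primer anneals to the bottom strand there with its 3' end pointing downstream.
Taking the reverse complement of AATAACCACTTCAA gives TTGAAGTGGTTATT, found at positions 119–132 on the template; the primer anneals here to the top strand with its 3' end pointing upstream.
The product is the template from position 66 through 132 (67 bp).

5'-TAGCTGTAACTTACGCCTACCAACAATGCCATATTAAATGCAAATGTGTAGCTTTGAAGTGGTTATT-3'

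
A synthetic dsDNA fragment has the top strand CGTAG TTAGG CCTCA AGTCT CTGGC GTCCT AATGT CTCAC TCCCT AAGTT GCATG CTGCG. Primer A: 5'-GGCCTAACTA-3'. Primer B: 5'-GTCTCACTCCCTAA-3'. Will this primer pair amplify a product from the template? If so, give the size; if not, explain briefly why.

No product — the primers' 3' ends point away from each other.

Primer A (GGCCTAACTA) has reverse complement TAGTTAGGCC, which matches the top strand at positions 3–12; primer A anneals to the top strand there with its 3' end pointing upstream toward position 3.
Primer B (GTCTCACTCCCTAA) matches the top strand directly at positions 34–47; it anneals to the bottom strand with its 3' end pointing downstream toward position 47.
The 3' ends diverge (primer A extends toward position 1, primer B toward position 60), so the primers never converge on a shared product.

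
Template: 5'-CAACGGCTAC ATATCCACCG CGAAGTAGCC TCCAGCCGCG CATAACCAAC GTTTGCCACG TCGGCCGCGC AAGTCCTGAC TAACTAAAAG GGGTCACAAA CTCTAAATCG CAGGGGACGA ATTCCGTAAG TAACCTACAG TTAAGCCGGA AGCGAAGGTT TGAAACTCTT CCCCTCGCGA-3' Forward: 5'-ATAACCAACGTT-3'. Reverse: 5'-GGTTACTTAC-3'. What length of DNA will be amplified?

94 bp

Forward primer ATAACCAACGTT is found on the top strand at positions 42–53.
Taking the reverse complement of GGTTACTTAC gives GTAAGTAACC, found at positions 126–135 on the template; the primer anneals here to the top strand with its 3' end pointing upstream.
Product length = (reverse-primer end) − (forward-primer start) + 1 = 135 − 42 + 1 = 94 bp.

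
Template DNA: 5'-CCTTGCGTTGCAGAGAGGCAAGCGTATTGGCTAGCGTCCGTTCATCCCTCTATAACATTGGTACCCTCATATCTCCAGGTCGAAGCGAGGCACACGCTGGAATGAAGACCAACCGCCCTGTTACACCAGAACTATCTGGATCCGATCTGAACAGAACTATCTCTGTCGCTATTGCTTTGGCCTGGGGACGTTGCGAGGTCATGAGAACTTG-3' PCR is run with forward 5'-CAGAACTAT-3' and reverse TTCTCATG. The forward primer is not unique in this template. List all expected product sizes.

The forward primer CAGAACTAT matches the top strand at positions 127–135, 152–160.
The reverse primer's reverse complement is CATGAGAA, matching at positions 200–207.
Each forward site pairs with the reverse site to give a product ending at position 207: sizes 81, 56 bp.

81 bp, 56 bp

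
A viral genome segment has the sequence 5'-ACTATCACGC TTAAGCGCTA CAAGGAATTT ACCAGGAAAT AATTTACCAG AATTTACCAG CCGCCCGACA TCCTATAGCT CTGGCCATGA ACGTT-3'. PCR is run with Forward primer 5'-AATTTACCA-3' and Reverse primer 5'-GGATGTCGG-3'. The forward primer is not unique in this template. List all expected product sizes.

The forward primer AATTTACCA matches the top strand at positions 26–34, 41–49, 51–59.
The reverse primer's reverse complement is CCGACATCC, matching at positions 65–73.
Each forward site pairs with the reverse site to give a product ending at position 73: sizes 48, 33, 23 bp.

48 bp, 33 bp, 23 bp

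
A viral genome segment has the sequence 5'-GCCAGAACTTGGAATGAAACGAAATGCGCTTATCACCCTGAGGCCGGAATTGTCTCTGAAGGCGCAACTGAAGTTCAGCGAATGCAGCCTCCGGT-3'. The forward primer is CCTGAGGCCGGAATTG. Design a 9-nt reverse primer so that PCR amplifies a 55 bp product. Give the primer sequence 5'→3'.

The forward primer binds at positions 37–52, so a 55 bp product ends at position 37 + 55 − 1 = 91.
The reverse primer anneals to the top strand over positions 83–91, i.e. to TGCAGCCTC.
Its sequence written 5'→3' is the reverse complement: GAGGCTGCA.

5'-GAGGCTGCA-3'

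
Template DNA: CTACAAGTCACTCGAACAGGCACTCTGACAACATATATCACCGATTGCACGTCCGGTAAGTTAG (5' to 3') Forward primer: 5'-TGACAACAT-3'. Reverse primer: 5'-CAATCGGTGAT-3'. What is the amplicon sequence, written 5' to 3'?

Scanning the template, TGACAACAT occurs at positions 26–34; this primer anneals to the bottom strand there with its 3' end pointing downstream.
Reverse complement of the reverse primer: ATCACCGATTG. This occurs on the top strand at positions 37–47.
The product is the template from position 26 through 47 (22 bp).

5'-TGACAACATATATCACCGATTG-3'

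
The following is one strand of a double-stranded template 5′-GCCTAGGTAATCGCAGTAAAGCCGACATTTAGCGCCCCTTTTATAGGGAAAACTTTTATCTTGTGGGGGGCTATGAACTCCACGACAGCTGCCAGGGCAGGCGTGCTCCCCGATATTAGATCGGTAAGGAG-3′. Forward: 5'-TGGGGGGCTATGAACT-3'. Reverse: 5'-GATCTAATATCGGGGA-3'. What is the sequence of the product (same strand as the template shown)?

5'-TGGGGGGCTATGAACTCCACGACAGCTGCCAGGGCAGGCGTGCTCCCCGATATTAGATC-3'

Forward primer TGGGGGGCTATGAACT is found on the top strand at positions 64–79.
Reverse complement of the reverse primer: TCCCCGATATTAGATC. This occurs on the top strand at positions 107–122.
The product is the template from position 64 through 122 (59 bp).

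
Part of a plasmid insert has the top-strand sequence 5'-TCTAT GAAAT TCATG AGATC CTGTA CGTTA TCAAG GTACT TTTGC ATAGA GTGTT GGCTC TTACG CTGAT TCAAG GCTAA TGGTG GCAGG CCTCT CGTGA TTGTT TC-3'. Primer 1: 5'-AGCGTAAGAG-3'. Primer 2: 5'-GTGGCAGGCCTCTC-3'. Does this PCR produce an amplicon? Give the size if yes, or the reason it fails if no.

No product — the primers' 3' ends point away from each other.

Primer 1 (AGCGTAAGAG) has reverse complement CTCTTACGCT, which matches the top strand at positions 58–67; primer 1 anneals to the top strand there with its 3' end pointing upstream toward position 58.
Primer 2 (GTGGCAGGCCTCTC) matches the top strand directly at positions 83–96; it anneals to the bottom strand with its 3' end pointing downstream toward position 96.
The 3' ends diverge (primer 1 extends toward position 1, primer 2 toward position 107), so the primers never converge on a shared product.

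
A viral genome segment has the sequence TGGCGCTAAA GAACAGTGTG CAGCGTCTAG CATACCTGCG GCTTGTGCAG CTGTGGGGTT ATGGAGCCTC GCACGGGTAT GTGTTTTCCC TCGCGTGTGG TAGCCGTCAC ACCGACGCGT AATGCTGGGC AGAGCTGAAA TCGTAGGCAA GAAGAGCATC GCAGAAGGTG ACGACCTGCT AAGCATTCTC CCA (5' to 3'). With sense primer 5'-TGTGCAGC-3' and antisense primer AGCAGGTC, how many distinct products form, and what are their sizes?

Two products: 164 bp, 137 bp

The forward primer TGTGCAGC matches the top strand at positions 17–24, 44–51.
The reverse primer's reverse complement is GACCTGCT, matching at positions 173–180.
Each forward site pairs with the reverse site to give a product ending at position 180: sizes 164, 137 bp.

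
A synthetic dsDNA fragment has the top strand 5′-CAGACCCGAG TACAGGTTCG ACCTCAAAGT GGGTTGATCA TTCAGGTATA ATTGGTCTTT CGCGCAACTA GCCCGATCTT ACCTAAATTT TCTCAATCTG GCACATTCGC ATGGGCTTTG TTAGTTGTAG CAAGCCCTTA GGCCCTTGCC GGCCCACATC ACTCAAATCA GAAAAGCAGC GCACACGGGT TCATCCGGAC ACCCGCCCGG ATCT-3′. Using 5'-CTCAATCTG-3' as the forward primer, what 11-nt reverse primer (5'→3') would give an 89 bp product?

5'-GCTGCTTTTCT-3'

The forward primer binds at positions 92–100, so an 89 bp product ends at position 92 + 89 − 1 = 180.
The reverse primer anneals to the top strand over positions 170–180, i.e. to AGAAAAGCAGC.
Its sequence written 5'→3' is the reverse complement: GCTGCTTTTCT.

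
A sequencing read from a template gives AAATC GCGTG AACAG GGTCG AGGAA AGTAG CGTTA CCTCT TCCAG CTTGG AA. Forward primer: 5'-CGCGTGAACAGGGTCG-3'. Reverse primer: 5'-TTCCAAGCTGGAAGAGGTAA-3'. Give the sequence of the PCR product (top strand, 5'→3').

5'-CGCGTGAACAGGGTCGAGGAAAGTAGCGTTACCTCTTCCAGCTTGGAA-3'

Scanning the template, CGCGTGAACAGGGTCG occurs at positions 5–20; this primer anneals to the bottom strand there with its 3' end pointing downstream.
Taking the reverse complement of TTCCAAGCTGGAAGAGGTAA gives TTACCTCTTCCAGCTTGGAA, found at positions 33–52 on the template; the primer anneals here to the top strand with its 3' end pointing upstream.
The product is the template from position 5 through 52 (48 bp).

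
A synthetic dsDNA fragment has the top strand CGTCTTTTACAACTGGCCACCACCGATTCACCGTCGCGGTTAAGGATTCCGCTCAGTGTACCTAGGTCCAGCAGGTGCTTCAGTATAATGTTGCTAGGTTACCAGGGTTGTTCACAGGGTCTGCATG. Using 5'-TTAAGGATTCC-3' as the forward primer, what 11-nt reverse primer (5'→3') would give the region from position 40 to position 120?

The product's 3' end on the top strand is position 120.
The reverse primer anneals to the top strand over positions 110–120, i.e. to GTTCACAGGGT.
Its sequence written 5'→3' is the reverse complement: ACCCTGTGAAC.

5'-ACCCTGTGAAC-3'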